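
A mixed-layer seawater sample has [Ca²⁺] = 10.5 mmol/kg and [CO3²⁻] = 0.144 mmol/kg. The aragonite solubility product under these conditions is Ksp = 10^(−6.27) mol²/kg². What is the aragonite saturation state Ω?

Ksp = 10^(−6.27) = 5.370×10^-7
Ω = [Ca²⁺][CO3²⁻]/Ksp = (10.5×10^-3)(0.144×10^-3) / 5.370×10^-7 = 2.82

Ω = 2.82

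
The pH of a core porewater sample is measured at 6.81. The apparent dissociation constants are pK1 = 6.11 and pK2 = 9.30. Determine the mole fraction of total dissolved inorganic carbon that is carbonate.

α₂ = 1 / (1 + [H⁺]/K2 + [H⁺]²/(K1K2)) = 1 / (1 + 10^+2.49 + 10^+1.79)
   = 1 / (1 + 309.03 + 61.660) = 1/371.69 = 0.002690

α₂ = 0.00269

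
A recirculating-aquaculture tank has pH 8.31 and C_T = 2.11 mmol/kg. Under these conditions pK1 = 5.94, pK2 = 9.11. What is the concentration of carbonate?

α₂ = 1 / (1 + [H⁺]/K2 + [H⁺]²/(K1K2)) = 1 / (1 + 10^+0.80 + 10^-1.57)
   = 1 / (1 + 6.3096 + 0.026915) = 1/7.3365 = 0.1363
[CO3²⁻] = α₂ × DIC = 0.1363 × 2.11 = 0.288 mmol/kg

[CO3²⁻] = 0.288 mmol/kg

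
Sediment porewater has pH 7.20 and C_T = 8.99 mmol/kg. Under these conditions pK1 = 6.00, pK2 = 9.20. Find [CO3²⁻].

[CO3²⁻] = 0.0838 mmol/kg

α₂ = 1 / (1 + [H⁺]/K2 + [H⁺]²/(K1K2)) = 1 / (1 + 10^+2.00 + 10^+0.80)
   = 1 / (1 + 100.00 + 6.3096) = 1/107.31 = 0.009319
[CO3²⁻] = α₂ × DIC = 0.009319 × 8.99 = 0.0838 mmol/kg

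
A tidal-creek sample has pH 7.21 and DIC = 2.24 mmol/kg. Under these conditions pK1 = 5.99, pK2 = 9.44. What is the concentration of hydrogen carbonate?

α₁ = 1 / (1 + [H⁺]/K1 + K2/[H⁺]) = 1 / (1 + 10^-1.22 + 10^-2.23)
   = 1 / (1 + 0.060256 + 0.0058884) = 1/1.0661 = 0.9380
[HCO3⁻] = α₁ × DIC = 0.9380 × 2.24 = 2.10 mmol/kg

[HCO3⁻] = 2.10 mmol/kg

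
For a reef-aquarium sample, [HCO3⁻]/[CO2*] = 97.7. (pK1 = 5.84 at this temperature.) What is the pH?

From K1 = [H⁺][HCO3⁻]/[CO2*]:  pH = pK1 + log₁₀([HCO3⁻]/[CO2*])
log₁₀(97.7) = +1.990
pH = 5.84 + (+1.990) = 7.83

pH = 7.83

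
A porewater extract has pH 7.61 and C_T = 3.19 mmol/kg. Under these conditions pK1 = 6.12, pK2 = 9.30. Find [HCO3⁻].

α₁ = 1 / (1 + [H⁺]/K1 + K2/[H⁺]) = 1 / (1 + 10^-1.49 + 10^-1.69)
   = 1 / (1 + 0.032359 + 0.020417) = 1/1.0528 = 0.9499
[HCO3⁻] = α₁ × DIC = 0.9499 × 3.19 = 3.03 mmol/kg

[HCO3⁻] = 3.03 mmol/kg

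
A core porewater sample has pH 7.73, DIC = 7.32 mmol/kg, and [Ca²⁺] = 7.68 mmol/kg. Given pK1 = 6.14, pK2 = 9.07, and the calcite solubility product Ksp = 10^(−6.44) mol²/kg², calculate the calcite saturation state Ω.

Ω = 6.61

α₂ = 1 / (1 + [H⁺]/K2 + [H⁺]²/(K1K2)) = 1 / (1 + 10^+1.34 + 10^-0.25)
   = 1 / (1 + 21.878 + 0.56234) = 1/23.440 = 0.04266
[CO3²⁻] = α₂ × DIC = 0.04266 × 7.32 = 0.3123 mmol/kg
Ksp = 10^(−6.44) = 3.631×10^-7
Ω = [Ca²⁺][CO3²⁻]/Ksp = (7.68×10^-3)(3.123×10^-4) / 3.631×10^-7 = 6.61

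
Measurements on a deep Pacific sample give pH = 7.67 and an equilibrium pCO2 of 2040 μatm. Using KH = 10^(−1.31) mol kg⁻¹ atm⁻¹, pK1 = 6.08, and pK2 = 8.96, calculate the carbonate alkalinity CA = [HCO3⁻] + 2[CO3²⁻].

[CO2*] = KH · pCO2 = 10^(−1.31) × 2040×10^-6 = 9.991×10^-5 mol/kg
α₀ = 1/(1 + K1/[H⁺] + K1K2/[H⁺]²) = 1/(1 + 10^+1.59 + 10^+0.30) = 0.02387
DIC = [CO2*]/α₀ = 9.991×10^-5 / 0.02387 = 4.186 mmol/kg
CA = (α₁ + 2α₂)·DIC = (0.9285 + 2×0.04762) × 4.186 = 4.29 mmol/kg

CA = 4.29 mmol/kg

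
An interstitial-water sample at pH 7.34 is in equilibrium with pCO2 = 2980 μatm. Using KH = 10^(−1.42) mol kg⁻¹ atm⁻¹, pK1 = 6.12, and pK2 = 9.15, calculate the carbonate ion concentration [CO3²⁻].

[CO2*] = KH · pCO2 = 10^(−1.42) × 2980×10^-6 = 1.133×10^-4 mol/kg
α₀ = 1/(1 + K1/[H⁺] + K1K2/[H⁺]²) = 1/(1 + 10^+1.22 + 10^-0.59) = 0.05601
DIC = [CO2*]/α₀ = 1.133×10^-4 / 0.05601 = 2.023 mmol/kg
[CO3²⁻] = α₂·DIC; α₂ = 0.01440, so [CO3²⁻] = 0.01440 × 2.023 = 0.0291 mmol/kg

[CO3²⁻] = 0.0291 mmol/kg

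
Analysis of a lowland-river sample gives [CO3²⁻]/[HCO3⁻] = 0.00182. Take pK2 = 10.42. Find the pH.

From K2 = [H⁺][CO3²⁻]/[HCO3⁻]:  pH = pK2 + log₁₀([CO3²⁻]/[HCO3⁻])
log₁₀(0.00182) = -2.740
pH = 10.42 + (-2.740) = 7.68

pH = 7.68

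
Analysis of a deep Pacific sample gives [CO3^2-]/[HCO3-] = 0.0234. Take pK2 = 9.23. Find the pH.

From K2 = [H⁺][CO3^2-]/[HCO3-]:  pH = pK2 + log₁₀([CO3^2-]/[HCO3-])
log₁₀(0.0234) = -1.631
pH = 9.23 + (-1.631) = 7.60

pH = 7.60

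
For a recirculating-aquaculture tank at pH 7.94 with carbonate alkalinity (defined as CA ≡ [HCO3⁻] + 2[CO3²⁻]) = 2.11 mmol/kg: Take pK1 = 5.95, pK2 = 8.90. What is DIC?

DIC = 1.94 mmol/kg

CA = [HCO3⁻] + 2[CO3²⁻] = (α₁ + 2α₂)·DIC
At pH 7.94: [H⁺]/K1 = 10^-1.99 = 0.010233, K2/[H⁺] = 10^-0.96 = 0.10965
α₁ = 1/(1 + 0.010233 + 0.10965) = 1/1.1199 = 0.8930; α₂ = α₁·K2/[H⁺] = 0.09791
α₁ + 2α₂ = 1.0888
DIC = CA / (α₁ + 2α₂) = 2.11 / 1.0888 = 1.94 mmol/kg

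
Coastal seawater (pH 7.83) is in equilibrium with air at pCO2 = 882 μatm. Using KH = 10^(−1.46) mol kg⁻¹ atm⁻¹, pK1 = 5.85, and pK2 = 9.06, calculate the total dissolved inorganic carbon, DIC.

DIC = 3.12 mmol/kg

[CO2*] = KH · pCO2 = 10^(−1.46) × 882×10^-6 = 3.058×10^-5 mol/kg
α₀ = 1/(1 + K1/[H⁺] + K1K2/[H⁺]²) = 1/(1 + 10^+1.98 + 10^+0.75) = 0.009792
DIC = [CO2*]/α₀ = 3.058×10^-5 / 0.009792 = 3.12 mmol/kg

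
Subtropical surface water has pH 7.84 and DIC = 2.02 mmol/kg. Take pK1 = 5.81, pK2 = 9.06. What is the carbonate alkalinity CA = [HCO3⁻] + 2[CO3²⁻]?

CA = [HCO3⁻] + 2[CO3²⁻] = (α₁ + 2α₂)·DIC
At pH 7.84: [H⁺]/K1 = 10^-2.03 = 0.0093325, K2/[H⁺] = 10^-1.22 = 0.060256
α₁ = 1/(1 + 0.0093325 + 0.060256) = 1/1.0696 = 0.9349; α₂ = α₁·K2/[H⁺] = 0.05634
α₁ + 2α₂ = 1.0476
CA = 1.0476 × 2.02 = 2.12 mmol/kg

CA = 2.12 mmol/kg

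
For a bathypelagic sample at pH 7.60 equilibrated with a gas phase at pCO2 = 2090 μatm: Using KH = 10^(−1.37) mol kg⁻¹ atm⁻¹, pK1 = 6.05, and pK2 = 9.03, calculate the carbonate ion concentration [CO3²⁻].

[CO2*] = KH · pCO2 = 10^(−1.37) × 2090×10^-6 = 8.916×10^-5 mol/kg
α₀ = 1/(1 + K1/[H⁺] + K1K2/[H⁺]²) = 1/(1 + 10^+1.55 + 10^+0.12) = 0.02646
DIC = [CO2*]/α₀ = 8.916×10^-5 / 0.02646 = 3.370 mmol/kg
[CO3²⁻] = α₂·DIC; α₂ = 0.03487, so [CO3²⁻] = 0.03487 × 3.370 = 0.118 mmol/kg

[CO3²⁻] = 0.118 mmol/kg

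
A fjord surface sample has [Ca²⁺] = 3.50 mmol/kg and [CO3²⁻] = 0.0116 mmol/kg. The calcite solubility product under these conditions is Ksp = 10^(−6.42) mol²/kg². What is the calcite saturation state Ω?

Ksp = 10^(−6.42) = 3.802×10^-7
Ω = [Ca²⁺][CO3²⁻]/Ksp = (3.50×10^-3)(0.0116×10^-3) / 3.802×10^-7 = 0.107

Ω = 0.107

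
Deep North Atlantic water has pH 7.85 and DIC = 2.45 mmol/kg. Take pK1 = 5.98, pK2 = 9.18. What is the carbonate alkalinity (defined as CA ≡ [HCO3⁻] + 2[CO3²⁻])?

CA = [HCO3⁻] + 2[CO3²⁻] = (α₁ + 2α₂)·DIC
At pH 7.85: [H⁺]/K1 = 10^-1.87 = 0.013490, K2/[H⁺] = 10^-1.33 = 0.046774
α₁ = 1/(1 + 0.013490 + 0.046774) = 1/1.0603 = 0.9432; α₂ = α₁·K2/[H⁺] = 0.04412
α₁ + 2α₂ = 1.0314
CA = 1.0314 × 2.45 = 2.53 mmol/kg

CA = 2.53 mmol/kg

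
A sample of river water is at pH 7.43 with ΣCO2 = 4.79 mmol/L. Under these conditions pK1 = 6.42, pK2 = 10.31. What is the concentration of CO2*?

[CO2*] = 0.426 mmol/L

α₀ = 1 / (1 + K1/[H⁺] + K1K2/[H⁺]²) = 1 / (1 + 10^+1.01 + 10^-1.87)
   = 1 / (1 + 10.233 + 0.013490) = 1/11.246 = 0.08892
[CO2*] = α₀ × DIC = 0.08892 × 4.79 = 0.426 mmol/L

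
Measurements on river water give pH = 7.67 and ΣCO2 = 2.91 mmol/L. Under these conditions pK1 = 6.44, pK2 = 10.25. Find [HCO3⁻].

[HCO3⁻] = 2.74 mmol/L

α₁ = 1 / (1 + [H⁺]/K1 + K2/[H⁺]) = 1 / (1 + 10^-1.23 + 10^-2.58)
   = 1 / (1 + 0.058884 + 0.0026303) = 1/1.0615 = 0.9421
[HCO3⁻] = α₁ × DIC = 0.9421 × 2.91 = 2.74 mmol/L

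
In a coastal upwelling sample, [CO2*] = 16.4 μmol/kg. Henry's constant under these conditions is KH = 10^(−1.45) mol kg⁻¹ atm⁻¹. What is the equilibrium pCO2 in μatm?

KH = 10^(−1.45) = 3.548×10^-2 mol kg⁻¹ atm⁻¹
pCO2 = [CO2*]/KH = 16.4×10^-6 / 3.548×10^-2 = 4.62×10^-4 atm = 462 μatm

pCO2 = 462 μatm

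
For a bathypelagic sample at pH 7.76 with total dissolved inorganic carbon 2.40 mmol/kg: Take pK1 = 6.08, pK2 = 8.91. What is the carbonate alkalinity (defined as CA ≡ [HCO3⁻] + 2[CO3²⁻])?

CA = [HCO3⁻] + 2[CO3²⁻] = (α₁ + 2α₂)·DIC
At pH 7.76: [H⁺]/K1 = 10^-1.68 = 0.020893, K2/[H⁺] = 10^-1.15 = 0.070795
α₁ = 1/(1 + 0.020893 + 0.070795) = 1/1.0917 = 0.9160; α₂ = α₁·K2/[H⁺] = 0.06485
α₁ + 2α₂ = 1.0457
CA = 1.0457 × 2.40 = 2.51 mmol/kg

CA = 2.51 mmol/kg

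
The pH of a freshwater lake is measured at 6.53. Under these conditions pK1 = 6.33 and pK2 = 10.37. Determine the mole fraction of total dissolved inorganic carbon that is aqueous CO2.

α₀ = 0.387

α₀ = 1 / (1 + K1/[H⁺] + K1K2/[H⁺]²) = 1 / (1 + 10^+0.20 + 10^-3.64)
   = 1 / (1 + 1.5849 + 0.00022909) = 1/2.5851 = 0.3868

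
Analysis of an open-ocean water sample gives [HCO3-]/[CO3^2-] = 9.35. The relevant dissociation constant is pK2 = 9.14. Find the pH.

pH = 8.17

From K2 = [H⁺][CO3^2-]/[HCO3-]:  pH = pK2 − log₁₀([HCO3-]/[CO3^2-])
log₁₀(9.35) = +0.971
pH = 9.14 − (+0.971) = 8.17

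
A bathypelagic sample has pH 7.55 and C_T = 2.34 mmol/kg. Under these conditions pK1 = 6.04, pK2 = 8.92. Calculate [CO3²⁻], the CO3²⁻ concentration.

[CO3²⁻] = 0.0930 mmol/kg

α₂ = 1 / (1 + [H⁺]/K2 + [H⁺]²/(K1K2)) = 1 / (1 + 10^+1.37 + 10^-0.14)
   = 1 / (1 + 23.442 + 0.72444) = 1/25.167 = 0.03974
[CO3²⁻] = α₂ × DIC = 0.03974 × 2.34 = 0.0930 mmol/kg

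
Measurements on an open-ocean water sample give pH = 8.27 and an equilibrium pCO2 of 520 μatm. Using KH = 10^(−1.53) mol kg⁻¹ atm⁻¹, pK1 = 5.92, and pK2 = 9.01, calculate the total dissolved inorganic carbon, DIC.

DIC = 4.08 mmol/kg

[CO2*] = KH · pCO2 = 10^(−1.53) × 520×10^-6 = 1.535×10^-5 mol/kg
α₀ = 1/(1 + K1/[H⁺] + K1K2/[H⁺]²) = 1/(1 + 10^+2.35 + 10^+1.61) = 0.003765
DIC = [CO2*]/α₀ = 1.535×10^-5 / 0.003765 = 4.08 mmol/kg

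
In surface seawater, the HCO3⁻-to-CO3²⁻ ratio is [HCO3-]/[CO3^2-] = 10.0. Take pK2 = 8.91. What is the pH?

pH = 7.91

From K2 = [H⁺][CO3^2-]/[HCO3-]:  pH = pK2 − log₁₀([HCO3-]/[CO3^2-])
log₁₀(10.0) = +1.000
pH = 8.91 − (+1.000) = 7.91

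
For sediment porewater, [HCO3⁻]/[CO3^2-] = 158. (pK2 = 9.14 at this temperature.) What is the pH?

pH = 6.94

From K2 = [H⁺][CO3^2-]/[HCO3⁻]:  pH = pK2 − log₁₀([HCO3⁻]/[CO3^2-])
log₁₀(158) = +2.199
pH = 9.14 − (+2.199) = 6.94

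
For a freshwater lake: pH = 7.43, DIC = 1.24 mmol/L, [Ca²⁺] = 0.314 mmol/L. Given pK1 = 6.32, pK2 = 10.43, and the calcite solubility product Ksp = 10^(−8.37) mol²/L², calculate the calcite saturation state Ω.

Ω = 0.0846

α₂ = 1 / (1 + [H⁺]/K2 + [H⁺]²/(K1K2)) = 1 / (1 + 10^+3.00 + 10^+1.89)
   = 1 / (1 + 1000.0 + 77.625) = 1/1078.6 = 0.0009271
[CO3²⁻] = α₂ × DIC = 0.0009271 × 1.24 = 0.001150 mmol/L = 1.150 μmol/L
Ksp = 10^(−8.37) = 4.266×10^-9
Ω = [Ca²⁺][CO3²⁻]/Ksp = (0.314×10^-3)(1.150×10^-6) / 4.266×10^-9 = 0.0846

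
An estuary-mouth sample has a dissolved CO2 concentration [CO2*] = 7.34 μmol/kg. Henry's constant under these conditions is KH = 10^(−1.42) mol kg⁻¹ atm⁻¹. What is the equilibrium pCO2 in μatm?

pCO2 = 193 μatm

KH = 10^(−1.42) = 3.802×10^-2 mol kg⁻¹ atm⁻¹
pCO2 = [CO2*]/KH = 7.34×10^-6 / 3.802×10^-2 = 1.93×10^-4 atm = 193 μatm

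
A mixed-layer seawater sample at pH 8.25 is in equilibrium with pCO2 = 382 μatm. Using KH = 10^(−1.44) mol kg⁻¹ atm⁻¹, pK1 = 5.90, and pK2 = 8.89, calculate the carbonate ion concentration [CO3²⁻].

[CO3²⁻] = 0.711 mmol/kg

[CO2*] = KH · pCO2 = 10^(−1.44) × 382×10^-6 = 1.387×10^-5 mol/kg
α₀ = 1/(1 + K1/[H⁺] + K1K2/[H⁺]²) = 1/(1 + 10^+2.35 + 10^+1.71) = 0.003621
DIC = [CO2*]/α₀ = 1.387×10^-5 / 0.003621 = 3.830 mmol/kg
[CO3²⁻] = α₂·DIC; α₂ = 0.1857, so [CO3²⁻] = 0.1857 × 3.830 = 0.711 mmol/kg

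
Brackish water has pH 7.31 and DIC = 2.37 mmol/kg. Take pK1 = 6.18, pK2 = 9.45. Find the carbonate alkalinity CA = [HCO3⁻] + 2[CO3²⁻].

CA = [HCO3⁻] + 2[CO3²⁻] = (α₁ + 2α₂)·DIC
At pH 7.31: [H⁺]/K1 = 10^-1.13 = 0.074131, K2/[H⁺] = 10^-2.14 = 0.0072444
α₁ = 1/(1 + 0.074131 + 0.0072444) = 1/1.0814 = 0.9247; α₂ = α₁·K2/[H⁺] = 0.006699
α₁ + 2α₂ = 0.9381
CA = 0.9381 × 2.37 = 2.22 mmol/kg

CA = 2.22 mmol/kg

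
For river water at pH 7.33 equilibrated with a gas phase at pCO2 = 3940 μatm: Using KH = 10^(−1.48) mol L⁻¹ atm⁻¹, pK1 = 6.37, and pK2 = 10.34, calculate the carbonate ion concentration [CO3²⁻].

[CO2*] = KH · pCO2 = 10^(−1.48) × 3940×10^-6 = 1.305×10^-4 mol/L
α₀ = 1/(1 + K1/[H⁺] + K1K2/[H⁺]²) = 1/(1 + 10^+0.96 + 10^-2.05) = 0.09873
DIC = [CO2*]/α₀ = 1.305×10^-4 / 0.09873 = 1.321 mmol/L
[CO3²⁻] = α₂·DIC; α₂ = 0.0008799, so [CO3²⁻] = 0.0008799 × 1.321 = 0.00116 mmol/L = 1.16 μmol/L

[CO3²⁻] = 1.16 μmol/L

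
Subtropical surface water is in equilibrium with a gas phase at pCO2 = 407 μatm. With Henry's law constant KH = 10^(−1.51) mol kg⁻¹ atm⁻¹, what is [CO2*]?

[CO2*] = 12.6 μmol/kg

KH = 10^(−1.51) = 3.090×10^-2 mol kg⁻¹ atm⁻¹
[CO2*] = KH · pCO2 = 3.090×10^-2 × 407×10^-6 atm = 1.26×10^-5 mol/kg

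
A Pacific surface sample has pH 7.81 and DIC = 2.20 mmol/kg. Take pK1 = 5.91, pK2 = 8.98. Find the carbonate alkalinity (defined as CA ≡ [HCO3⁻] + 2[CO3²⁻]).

CA = 2.31 mmol/kg

CA = [HCO3⁻] + 2[CO3²⁻] = (α₁ + 2α₂)·DIC
At pH 7.81: [H⁺]/K1 = 10^-1.90 = 0.012589, K2/[H⁺] = 10^-1.17 = 0.067608
α₁ = 1/(1 + 0.012589 + 0.067608) = 1/1.0802 = 0.9258; α₂ = α₁·K2/[H⁺] = 0.06259
α₁ + 2α₂ = 1.0509
CA = 1.0509 × 2.20 = 2.31 mmol/kg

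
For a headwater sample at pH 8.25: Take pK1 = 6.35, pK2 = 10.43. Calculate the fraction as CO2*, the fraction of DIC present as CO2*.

α₀ = 1 / (1 + K1/[H⁺] + K1K2/[H⁺]²) = 1 / (1 + 10^+1.90 + 10^-0.28)
   = 1 / (1 + 79.433 + 0.52481) = 1/80.958 = 0.01235

α₀ = 0.0124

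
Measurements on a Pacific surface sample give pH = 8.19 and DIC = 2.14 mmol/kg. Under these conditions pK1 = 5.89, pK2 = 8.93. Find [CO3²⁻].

[CO3²⁻] = 0.328 mmol/kg

α₂ = 1 / (1 + [H⁺]/K2 + [H⁺]²/(K1K2)) = 1 / (1 + 10^+0.74 + 10^-1.56)
   = 1 / (1 + 5.4954 + 0.027542) = 1/6.5230 = 0.1533
[CO3²⁻] = α₂ × DIC = 0.1533 × 2.14 = 0.328 mmol/kg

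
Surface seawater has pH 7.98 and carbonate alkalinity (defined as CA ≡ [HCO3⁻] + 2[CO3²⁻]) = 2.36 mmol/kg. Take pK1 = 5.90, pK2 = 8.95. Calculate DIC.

DIC = 2.17 mmol/kg

CA = [HCO3⁻] + 2[CO3²⁻] = (α₁ + 2α₂)·DIC
At pH 7.98: [H⁺]/K1 = 10^-2.08 = 0.0083176, K2/[H⁺] = 10^-0.97 = 0.10715
α₁ = 1/(1 + 0.0083176 + 0.10715) = 1/1.1155 = 0.8965; α₂ = α₁·K2/[H⁺] = 0.09606
α₁ + 2α₂ = 1.0886
DIC = CA / (α₁ + 2α₂) = 2.36 / 1.0886 = 2.17 mmol/kg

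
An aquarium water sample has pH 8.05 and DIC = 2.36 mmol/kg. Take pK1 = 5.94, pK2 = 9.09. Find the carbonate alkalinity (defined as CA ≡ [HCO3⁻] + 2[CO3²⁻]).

CA = [HCO3⁻] + 2[CO3²⁻] = (α₁ + 2α₂)·DIC
At pH 8.05: [H⁺]/K1 = 10^-2.11 = 0.0077625, K2/[H⁺] = 10^-1.04 = 0.091201
α₁ = 1/(1 + 0.0077625 + 0.091201) = 1/1.0990 = 0.9099; α₂ = α₁·K2/[H⁺] = 0.08299
α₁ + 2α₂ = 1.0759
CA = 1.0759 × 2.36 = 2.54 mmol/kg

CA = 2.54 mmol/kg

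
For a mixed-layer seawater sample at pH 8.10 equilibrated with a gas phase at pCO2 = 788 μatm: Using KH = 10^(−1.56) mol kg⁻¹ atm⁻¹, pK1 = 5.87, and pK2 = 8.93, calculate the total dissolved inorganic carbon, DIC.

DIC = 4.25 mmol/kg

[CO2*] = KH · pCO2 = 10^(−1.56) × 788×10^-6 = 2.170×10^-5 mol/kg
α₀ = 1/(1 + K1/[H⁺] + K1K2/[H⁺]²) = 1/(1 + 10^+2.23 + 10^+1.40) = 0.005104
DIC = [CO2*]/α₀ = 2.170×10^-5 / 0.005104 = 4.25 mmol/kg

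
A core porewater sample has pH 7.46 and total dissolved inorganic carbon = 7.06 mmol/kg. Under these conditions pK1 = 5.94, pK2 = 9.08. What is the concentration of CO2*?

[CO2*] = 0.202 mmol/kg

α₀ = 1 / (1 + K1/[H⁺] + K1K2/[H⁺]²) = 1 / (1 + 10^+1.52 + 10^-0.10)
   = 1 / (1 + 33.113 + 0.79433) = 1/34.907 = 0.02865
[CO2*] = α₀ × DIC = 0.02865 × 7.06 = 0.202 mmol/kg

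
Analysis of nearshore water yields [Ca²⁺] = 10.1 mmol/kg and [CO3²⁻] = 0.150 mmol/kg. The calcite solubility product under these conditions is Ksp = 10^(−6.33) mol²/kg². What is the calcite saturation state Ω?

Ksp = 10^(−6.33) = 4.677×10^-7
Ω = [Ca²⁺][CO3²⁻]/Ksp = (10.1×10^-3)(0.150×10^-3) / 4.677×10^-7 = 3.24

Ω = 3.24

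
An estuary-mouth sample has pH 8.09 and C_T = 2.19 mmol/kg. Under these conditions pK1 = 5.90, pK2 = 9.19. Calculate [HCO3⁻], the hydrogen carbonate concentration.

[HCO3⁻] = 2.02 mmol/kg

α₁ = 1 / (1 + [H⁺]/K1 + K2/[H⁺]) = 1 / (1 + 10^-2.19 + 10^-1.10)
   = 1 / (1 + 0.0064565 + 0.079433) = 1/1.0859 = 0.9209
[HCO3⁻] = α₁ × DIC = 0.9209 × 2.19 = 2.02 mmol/kg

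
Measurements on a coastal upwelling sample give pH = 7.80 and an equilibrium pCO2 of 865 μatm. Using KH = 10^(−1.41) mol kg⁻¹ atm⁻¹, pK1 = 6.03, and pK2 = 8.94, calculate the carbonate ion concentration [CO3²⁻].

[CO3²⁻] = 0.144 mmol/kg

[CO2*] = KH · pCO2 = 10^(−1.41) × 865×10^-6 = 3.365×10^-5 mol/kg
α₀ = 1/(1 + K1/[H⁺] + K1K2/[H⁺]²) = 1/(1 + 10^+1.77 + 10^+0.63) = 0.01559
DIC = [CO2*]/α₀ = 3.365×10^-5 / 0.01559 = 2.159 mmol/kg
[CO3²⁻] = α₂·DIC; α₂ = 0.06650, so [CO3²⁻] = 0.06650 × 2.159 = 0.144 mmol/kg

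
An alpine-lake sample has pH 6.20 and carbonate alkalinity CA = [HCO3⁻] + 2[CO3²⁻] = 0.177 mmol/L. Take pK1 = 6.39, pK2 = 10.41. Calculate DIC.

DIC = 0.451 mmol/L

CA = [HCO3⁻] + 2[CO3²⁻] = (α₁ + 2α₂)·DIC
At pH 6.20: [H⁺]/K1 = 10^0.19 = 1.5488, K2/[H⁺] = 10^-4.21 = 6.1660×10^-5
α₁ = 1/(1 + 1.5488 + 6.1660×10^-5) = 1/2.5489 = 0.3923; α₂ = α₁·K2/[H⁺] = 2.419×10^-5
α₁ + 2α₂ = 0.3924
DIC = CA / (α₁ + 2α₂) = 0.177 / 0.3924 = 0.451 mmol/L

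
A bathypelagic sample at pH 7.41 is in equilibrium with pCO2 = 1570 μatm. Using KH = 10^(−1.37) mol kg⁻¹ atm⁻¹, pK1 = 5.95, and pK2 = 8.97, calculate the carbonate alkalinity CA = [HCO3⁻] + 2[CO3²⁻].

[CO2*] = KH · pCO2 = 10^(−1.37) × 1570×10^-6 = 6.697×10^-5 mol/kg
α₀ = 1/(1 + K1/[H⁺] + K1K2/[H⁺]²) = 1/(1 + 10^+1.46 + 10^-0.10) = 0.03264
DIC = [CO2*]/α₀ = 6.697×10^-5 / 0.03264 = 2.052 mmol/kg
CA = (α₁ + 2α₂)·DIC = (0.9414 + 2×0.02593) × 2.052 = 2.04 mmol/kg

CA = 2.04 mmol/kg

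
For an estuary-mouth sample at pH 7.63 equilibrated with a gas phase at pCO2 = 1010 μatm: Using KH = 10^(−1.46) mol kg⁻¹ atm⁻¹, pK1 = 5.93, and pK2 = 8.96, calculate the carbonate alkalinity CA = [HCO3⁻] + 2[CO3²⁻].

[CO2*] = KH · pCO2 = 10^(−1.46) × 1010×10^-6 = 3.502×10^-5 mol/kg
α₀ = 1/(1 + K1/[H⁺] + K1K2/[H⁺]²) = 1/(1 + 10^+1.70 + 10^+0.37) = 0.01870
DIC = [CO2*]/α₀ = 3.502×10^-5 / 0.01870 = 1.872 mmol/kg
CA = (α₁ + 2α₂)·DIC = (0.9374 + 2×0.04385) × 1.872 = 1.92 mmol/kg

CA = 1.92 mmol/kg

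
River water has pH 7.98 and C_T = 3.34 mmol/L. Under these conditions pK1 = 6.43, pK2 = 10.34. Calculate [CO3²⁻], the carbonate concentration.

α₂ = 1 / (1 + [H⁺]/K2 + [H⁺]²/(K1K2)) = 1 / (1 + 10^+2.36 + 10^+0.81)
   = 1 / (1 + 229.09 + 6.4565) = 1/236.54 = 0.004228
[CO3²⁻] = α₂ × DIC = 0.004228 × 3.34 = 0.0141 mmol/L = 14.1 μmol/L

[CO3²⁻] = 14.1 μmol/L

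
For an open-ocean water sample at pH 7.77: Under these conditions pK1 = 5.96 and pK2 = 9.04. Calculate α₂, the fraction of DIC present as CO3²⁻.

α₂ = 1 / (1 + [H⁺]/K2 + [H⁺]²/(K1K2)) = 1 / (1 + 10^+1.27 + 10^-0.54)
   = 1 / (1 + 18.621 + 0.28840) = 1/19.909 = 0.05023

α₂ = 0.0502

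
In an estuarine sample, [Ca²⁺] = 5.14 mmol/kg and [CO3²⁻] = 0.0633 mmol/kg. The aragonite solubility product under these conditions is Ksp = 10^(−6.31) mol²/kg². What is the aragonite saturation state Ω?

Ksp = 10^(−6.31) = 4.898×10^-7
Ω = [Ca²⁺][CO3²⁻]/Ksp = (5.14×10^-3)(0.0633×10^-3) / 4.898×10^-7 = 0.664

Ω = 0.664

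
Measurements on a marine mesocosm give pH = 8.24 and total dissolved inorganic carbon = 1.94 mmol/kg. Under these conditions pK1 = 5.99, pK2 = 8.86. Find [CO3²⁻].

[CO3²⁻] = 0.374 mmol/kg

α₂ = 1 / (1 + [H⁺]/K2 + [H⁺]²/(K1K2)) = 1 / (1 + 10^+0.62 + 10^-1.63)
   = 1 / (1 + 4.1687 + 0.023442) = 1/5.1921 = 0.1926
[CO3²⁻] = α₂ × DIC = 0.1926 × 1.94 = 0.374 mmol/kg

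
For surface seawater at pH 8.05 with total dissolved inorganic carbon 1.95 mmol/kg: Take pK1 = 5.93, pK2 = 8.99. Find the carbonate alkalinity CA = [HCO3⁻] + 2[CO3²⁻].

CA = 2.14 mmol/kg

CA = [HCO3⁻] + 2[CO3²⁻] = (α₁ + 2α₂)·DIC
At pH 8.05: [H⁺]/K1 = 10^-2.12 = 0.0075858, K2/[H⁺] = 10^-0.94 = 0.11482
α₁ = 1/(1 + 0.0075858 + 0.11482) = 1/1.1224 = 0.8909; α₂ = α₁·K2/[H⁺] = 0.1023
α₁ + 2α₂ = 1.0955
CA = 1.0955 × 1.95 = 2.14 mmol/kg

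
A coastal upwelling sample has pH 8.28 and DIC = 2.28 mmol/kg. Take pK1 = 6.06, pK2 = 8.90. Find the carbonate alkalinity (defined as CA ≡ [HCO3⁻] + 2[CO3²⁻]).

CA = [HCO3⁻] + 2[CO3²⁻] = (α₁ + 2α₂)·DIC
At pH 8.28: [H⁺]/K1 = 10^-2.22 = 0.0060256, K2/[H⁺] = 10^-0.62 = 0.23988
α₁ = 1/(1 + 0.0060256 + 0.23988) = 1/1.2459 = 0.8026; α₂ = α₁·K2/[H⁺] = 0.1925
α₁ + 2α₂ = 1.1877
CA = 1.1877 × 2.28 = 2.71 mmol/kg

CA = 2.71 mmol/kg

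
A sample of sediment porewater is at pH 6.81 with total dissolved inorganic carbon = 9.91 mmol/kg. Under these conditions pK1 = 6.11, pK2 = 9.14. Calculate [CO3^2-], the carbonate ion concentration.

α₂ = 1 / (1 + [H⁺]/K2 + [H⁺]²/(K1K2)) = 1 / (1 + 10^+2.33 + 10^+1.63)
   = 1 / (1 + 213.80 + 42.658) = 1/257.45 = 0.003884
[CO3²⁻] = α₂ × DIC = 0.003884 × 9.91 = 0.0385 mmol/kg

[CO3²⁻] = 0.0385 mmol/kg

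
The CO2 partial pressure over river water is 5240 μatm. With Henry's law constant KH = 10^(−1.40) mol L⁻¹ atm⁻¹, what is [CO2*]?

KH = 10^(−1.40) = 3.981×10^-2 mol L⁻¹ atm⁻¹
[CO2*] = KH · pCO2 = 3.981×10^-2 × 5240×10^-6 atm = 2.09×10^-4 mol/L

[CO2*] = 209 μmol/L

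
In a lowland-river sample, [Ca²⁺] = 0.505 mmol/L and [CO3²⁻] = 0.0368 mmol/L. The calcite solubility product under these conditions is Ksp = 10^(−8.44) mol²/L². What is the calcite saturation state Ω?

Ksp = 10^(−8.44) = 3.631×10^-9
Ω = [Ca²⁺][CO3²⁻]/Ksp = (0.505×10^-3)(0.0368×10^-3) / 3.631×10^-9 = 5.12

Ω = 5.12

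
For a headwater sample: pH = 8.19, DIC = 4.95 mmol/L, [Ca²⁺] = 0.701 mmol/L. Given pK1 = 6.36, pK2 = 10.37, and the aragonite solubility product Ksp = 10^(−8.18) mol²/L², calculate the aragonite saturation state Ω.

α₂ = 1 / (1 + [H⁺]/K2 + [H⁺]²/(K1K2)) = 1 / (1 + 10^+2.18 + 10^+0.35)
   = 1 / (1 + 151.36 + 2.2387) = 1/154.59 = 0.006469
[CO3²⁻] = α₂ × DIC = 0.006469 × 4.95 = 0.03202 mmol/L
Ksp = 10^(−8.18) = 6.607×10^-9
Ω = [Ca²⁺][CO3²⁻]/Ksp = (0.701×10^-3)(3.202×10^-5) / 6.607×10^-9 = 3.40

Ω = 3.40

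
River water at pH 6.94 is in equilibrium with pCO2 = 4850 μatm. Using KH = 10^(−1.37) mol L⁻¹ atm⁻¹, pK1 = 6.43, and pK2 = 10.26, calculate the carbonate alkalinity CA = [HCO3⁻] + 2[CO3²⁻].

CA = 0.670 mmol/L

[CO2*] = KH · pCO2 = 10^(−1.37) × 4850×10^-6 = 2.069×10^-4 mol/L
α₀ = 1/(1 + K1/[H⁺] + K1K2/[H⁺]²) = 1/(1 + 10^+0.51 + 10^-2.81) = 0.2360
DIC = [CO2*]/α₀ = 2.069×10^-4 / 0.2360 = 0.8767 mmol/L
CA = (α₁ + 2α₂)·DIC = (0.7636 + 2×0.0003655) × 0.8767 = 0.670 mmol/L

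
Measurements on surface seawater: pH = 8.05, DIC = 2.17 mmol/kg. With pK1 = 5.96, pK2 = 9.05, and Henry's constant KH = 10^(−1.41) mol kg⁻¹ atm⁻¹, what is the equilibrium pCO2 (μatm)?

pCO2 = 409 μatm

α₀ = 1 / (1 + K1/[H⁺] + K1K2/[H⁺]²) = 1 / (1 + 10^+2.09 + 10^+1.09)
   = 1 / (1 + 123.03 + 12.303) = 1/136.33 = 0.007335
[CO2*] = α₀ × DIC = 0.007335 × 2.17 = 0.01592 mmol/kg = 15.92 μmol/kg
pCO2 = [CO2*]/KH = 1.592×10^-5 / 3.890×10^-2 = 409 μatm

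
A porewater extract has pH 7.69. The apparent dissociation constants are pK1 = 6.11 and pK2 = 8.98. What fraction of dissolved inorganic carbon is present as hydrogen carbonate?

α₁ = 1 / (1 + [H⁺]/K1 + K2/[H⁺]) = 1 / (1 + 10^-1.58 + 10^-1.29)
   = 1 / (1 + 0.026303 + 0.051286) = 1/1.0776 = 0.9280

α₁ = 0.928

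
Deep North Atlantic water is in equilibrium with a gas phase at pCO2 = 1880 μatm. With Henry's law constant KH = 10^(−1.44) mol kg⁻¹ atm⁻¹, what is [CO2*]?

[CO2*] = 68.3 μmol/kg

KH = 10^(−1.44) = 3.631×10^-2 mol kg⁻¹ atm⁻¹
[CO2*] = KH · pCO2 = 3.631×10^-2 × 1880×10^-6 atm = 6.83×10^-5 mol/kg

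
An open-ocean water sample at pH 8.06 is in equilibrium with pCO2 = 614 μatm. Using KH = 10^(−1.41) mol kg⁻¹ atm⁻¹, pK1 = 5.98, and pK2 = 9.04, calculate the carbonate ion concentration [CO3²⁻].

[CO2*] = KH · pCO2 = 10^(−1.41) × 614×10^-6 = 2.389×10^-5 mol/kg
α₀ = 1/(1 + K1/[H⁺] + K1K2/[H⁺]²) = 1/(1 + 10^+2.08 + 10^+1.10) = 0.007473
DIC = [CO2*]/α₀ = 2.389×10^-5 / 0.007473 = 3.197 mmol/kg
[CO3²⁻] = α₂·DIC; α₂ = 0.09408, so [CO3²⁻] = 0.09408 × 3.197 = 0.301 mmol/kg

[CO3²⁻] = 0.301 mmol/kg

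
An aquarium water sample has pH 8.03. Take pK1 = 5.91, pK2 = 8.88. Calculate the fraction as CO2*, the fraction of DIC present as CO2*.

α₀ = 0.00660

α₀ = 1 / (1 + K1/[H⁺] + K1K2/[H⁺]²) = 1 / (1 + 10^+2.12 + 10^+1.27)
   = 1 / (1 + 131.83 + 18.621) = 1/151.45 = 0.006603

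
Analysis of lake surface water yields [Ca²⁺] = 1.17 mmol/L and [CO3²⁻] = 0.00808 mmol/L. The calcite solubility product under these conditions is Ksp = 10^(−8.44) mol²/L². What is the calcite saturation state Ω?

Ksp = 10^(−8.44) = 3.631×10^-9
Ω = [Ca²⁺][CO3²⁻]/Ksp = (1.17×10^-3)(0.00808×10^-3) / 3.631×10^-9 = 2.60

Ω = 2.60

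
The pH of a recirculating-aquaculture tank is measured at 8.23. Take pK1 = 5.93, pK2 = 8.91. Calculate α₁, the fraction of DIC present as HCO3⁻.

α₁ = 1 / (1 + [H⁺]/K1 + K2/[H⁺]) = 1 / (1 + 10^-2.30 + 10^-0.68)
   = 1 / (1 + 0.0050119 + 0.20893) = 1/1.2139 = 0.8238

α₁ = 0.824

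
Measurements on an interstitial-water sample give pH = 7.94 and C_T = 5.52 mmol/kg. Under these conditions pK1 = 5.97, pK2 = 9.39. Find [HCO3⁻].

α₁ = 1 / (1 + [H⁺]/K1 + K2/[H⁺]) = 1 / (1 + 10^-1.97 + 10^-1.45)
   = 1 / (1 + 0.010715 + 0.035481) = 1/1.0462 = 0.9558
[HCO3⁻] = α₁ × DIC = 0.9558 × 5.52 = 5.28 mmol/kg

[HCO3⁻] = 5.28 mmol/kg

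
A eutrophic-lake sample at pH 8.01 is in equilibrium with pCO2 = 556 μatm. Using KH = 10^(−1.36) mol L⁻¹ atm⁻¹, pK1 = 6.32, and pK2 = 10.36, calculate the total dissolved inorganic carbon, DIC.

[CO2*] = KH · pCO2 = 10^(−1.36) × 556×10^-6 = 2.427×10^-5 mol/L
α₀ = 1/(1 + K1/[H⁺] + K1K2/[H⁺]²) = 1/(1 + 10^+1.69 + 10^-0.66) = 0.01992
DIC = [CO2*]/α₀ = 2.427×10^-5 / 0.01992 = 1.22 mmol/L

DIC = 1.22 mmol/L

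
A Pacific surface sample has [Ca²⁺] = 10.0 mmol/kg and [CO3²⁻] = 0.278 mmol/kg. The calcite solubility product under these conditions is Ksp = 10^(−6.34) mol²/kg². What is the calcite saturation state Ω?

Ksp = 10^(−6.34) = 4.571×10^-7
Ω = [Ca²⁺][CO3²⁻]/Ksp = (10.0×10^-3)(0.278×10^-3) / 4.571×10^-7 = 6.08

Ω = 6.08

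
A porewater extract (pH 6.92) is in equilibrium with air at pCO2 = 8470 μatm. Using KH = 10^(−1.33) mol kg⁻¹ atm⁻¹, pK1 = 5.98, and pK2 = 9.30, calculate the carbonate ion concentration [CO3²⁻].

[CO2*] = KH · pCO2 = 10^(−1.33) × 8470×10^-6 = 3.962×10^-4 mol/kg
α₀ = 1/(1 + K1/[H⁺] + K1K2/[H⁺]²) = 1/(1 + 10^+0.94 + 10^-1.44) = 0.1026
DIC = [CO2*]/α₀ = 3.962×10^-4 / 0.1026 = 3.861 mmol/kg
[CO3²⁻] = α₂·DIC; α₂ = 0.003725, so [CO3²⁻] = 0.003725 × 3.861 = 0.0144 mmol/kg = 14.4 μmol/kg

[CO3²⁻] = 14.4 μmol/kg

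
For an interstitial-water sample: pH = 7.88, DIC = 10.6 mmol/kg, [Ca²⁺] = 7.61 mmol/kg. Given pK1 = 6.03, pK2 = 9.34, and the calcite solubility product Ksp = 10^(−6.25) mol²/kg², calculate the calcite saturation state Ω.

α₂ = 1 / (1 + [H⁺]/K2 + [H⁺]²/(K1K2)) = 1 / (1 + 10^+1.46 + 10^-0.39)
   = 1 / (1 + 28.840 + 0.40738) = 1/30.248 = 0.03306
[CO3²⁻] = α₂ × DIC = 0.03306 × 10.6 = 0.3504 mmol/kg
Ksp = 10^(−6.25) = 5.623×10^-7
Ω = [Ca²⁺][CO3²⁻]/Ksp = (7.61×10^-3)(3.504×10^-4) / 5.623×10^-7 = 4.74

Ω = 4.74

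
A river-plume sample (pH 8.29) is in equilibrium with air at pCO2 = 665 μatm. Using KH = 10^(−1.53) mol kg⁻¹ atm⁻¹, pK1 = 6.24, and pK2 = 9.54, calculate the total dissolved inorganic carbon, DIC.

[CO2*] = KH · pCO2 = 10^(−1.53) × 665×10^-6 = 1.963×10^-5 mol/kg
α₀ = 1/(1 + K1/[H⁺] + K1K2/[H⁺]²) = 1/(1 + 10^+2.05 + 10^+0.80) = 0.008367
DIC = [CO2*]/α₀ = 1.963×10^-5 / 0.008367 = 2.35 mmol/kg

DIC = 2.35 mmol/kg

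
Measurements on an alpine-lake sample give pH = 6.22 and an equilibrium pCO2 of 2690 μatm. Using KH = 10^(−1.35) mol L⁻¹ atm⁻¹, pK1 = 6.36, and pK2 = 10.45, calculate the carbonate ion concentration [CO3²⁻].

[CO3²⁻] = 0.00513 μmol/L

[CO2*] = KH · pCO2 = 10^(−1.35) × 2690×10^-6 = 1.202×10^-4 mol/L
α₀ = 1/(1 + K1/[H⁺] + K1K2/[H⁺]²) = 1/(1 + 10^-0.14 + 10^-4.37) = 0.5799
DIC = [CO2*]/α₀ = 1.202×10^-4 / 0.5799 = 0.2072 mmol/L
[CO3²⁻] = α₂·DIC; α₂ = 2.474×10^-5, so [CO3²⁻] = 2.474×10^-5 × 0.2072 = 5.13×10^-6 mmol/L = 0.00513 μmol/L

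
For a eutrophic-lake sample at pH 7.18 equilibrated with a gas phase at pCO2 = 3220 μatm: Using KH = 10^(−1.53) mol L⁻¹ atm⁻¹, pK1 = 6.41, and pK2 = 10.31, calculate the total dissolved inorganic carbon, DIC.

[CO2*] = KH · pCO2 = 10^(−1.53) × 3220×10^-6 = 9.503×10^-5 mol/L
α₀ = 1/(1 + K1/[H⁺] + K1K2/[H⁺]²) = 1/(1 + 10^+0.77 + 10^-2.36) = 0.1451
DIC = [CO2*]/α₀ = 9.503×10^-5 / 0.1451 = 0.655 mmol/L

DIC = 0.655 mmol/L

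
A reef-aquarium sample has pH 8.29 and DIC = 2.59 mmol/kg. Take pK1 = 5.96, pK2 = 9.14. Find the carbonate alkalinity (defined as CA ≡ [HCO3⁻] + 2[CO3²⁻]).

CA = [HCO3⁻] + 2[CO3²⁻] = (α₁ + 2α₂)·DIC
At pH 8.29: [H⁺]/K1 = 10^-2.33 = 0.0046774, K2/[H⁺] = 10^-0.85 = 0.14125
α₁ = 1/(1 + 0.0046774 + 0.14125) = 1/1.1459 = 0.8727; α₂ = α₁·K2/[H⁺] = 0.1233
α₁ + 2α₂ = 1.1192
CA = 1.1192 × 2.59 = 2.90 mmol/kg

CA = 2.90 mmol/kg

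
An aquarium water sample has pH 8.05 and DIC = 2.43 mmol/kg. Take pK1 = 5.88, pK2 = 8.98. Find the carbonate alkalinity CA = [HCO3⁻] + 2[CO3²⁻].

CA = [HCO3⁻] + 2[CO3²⁻] = (α₁ + 2α₂)·DIC
At pH 8.05: [H⁺]/K1 = 10^-2.17 = 0.0067608, K2/[H⁺] = 10^-0.93 = 0.11749
α₁ = 1/(1 + 0.0067608 + 0.11749) = 1/1.1243 = 0.8895; α₂ = α₁·K2/[H⁺] = 0.1045
α₁ + 2α₂ = 1.0985
CA = 1.0985 × 2.43 = 2.67 mmol/kg

CA = 2.67 mmol/kg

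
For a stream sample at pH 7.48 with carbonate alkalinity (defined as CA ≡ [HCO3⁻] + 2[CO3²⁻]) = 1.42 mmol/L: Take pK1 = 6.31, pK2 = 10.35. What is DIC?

DIC = 1.51 mmol/L

CA = [HCO3⁻] + 2[CO3²⁻] = (α₁ + 2α₂)·DIC
At pH 7.48: [H⁺]/K1 = 10^-1.17 = 0.067608, K2/[H⁺] = 10^-2.87 = 0.0013490
α₁ = 1/(1 + 0.067608 + 0.0013490) = 1/1.0690 = 0.9355; α₂ = α₁·K2/[H⁺] = 0.001262
α₁ + 2α₂ = 0.9380
DIC = CA / (α₁ + 2α₂) = 1.42 / 0.9380 = 1.51 mmol/L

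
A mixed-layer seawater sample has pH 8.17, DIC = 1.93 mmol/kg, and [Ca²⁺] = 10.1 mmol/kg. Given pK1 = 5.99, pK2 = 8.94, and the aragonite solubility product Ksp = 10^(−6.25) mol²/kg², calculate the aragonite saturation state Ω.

Ω = 5.00

α₂ = 1 / (1 + [H⁺]/K2 + [H⁺]²/(K1K2)) = 1 / (1 + 10^+0.77 + 10^-1.41)
   = 1 / (1 + 5.8884 + 0.038905) = 1/6.9273 = 0.1444
[CO3²⁻] = α₂ × DIC = 0.1444 × 1.93 = 0.2786 mmol/kg
Ksp = 10^(−6.25) = 5.623×10^-7
Ω = [Ca²⁺][CO3²⁻]/Ksp = (10.1×10^-3)(2.786×10^-4) / 5.623×10^-7 = 5.00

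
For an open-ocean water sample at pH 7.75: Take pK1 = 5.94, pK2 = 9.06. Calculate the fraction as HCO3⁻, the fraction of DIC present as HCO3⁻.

α₁ = 1 / (1 + [H⁺]/K1 + K2/[H⁺]) = 1 / (1 + 10^-1.81 + 10^-1.31)
   = 1 / (1 + 0.015488 + 0.048978) = 1/1.0645 = 0.9394

α₁ = 0.939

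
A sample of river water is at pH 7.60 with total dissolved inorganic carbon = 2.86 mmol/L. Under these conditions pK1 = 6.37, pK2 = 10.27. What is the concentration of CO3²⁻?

α₂ = 1 / (1 + [H⁺]/K2 + [H⁺]²/(K1K2)) = 1 / (1 + 10^+2.67 + 10^+1.44)
   = 1 / (1 + 467.74 + 27.542) = 1/496.28 = 0.002015
[CO3²⁻] = α₂ × DIC = 0.002015 × 2.86 = 0.00576 mmol/L = 5.76 μmol/L

[CO3²⁻] = 5.76 μmol/L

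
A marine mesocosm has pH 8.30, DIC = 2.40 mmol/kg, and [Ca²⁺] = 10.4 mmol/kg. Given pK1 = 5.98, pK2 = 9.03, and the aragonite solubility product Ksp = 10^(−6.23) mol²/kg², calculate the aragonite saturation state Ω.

α₂ = 1 / (1 + [H⁺]/K2 + [H⁺]²/(K1K2)) = 1 / (1 + 10^+0.73 + 10^-1.59)
   = 1 / (1 + 5.3703 + 0.025704) = 1/6.3960 = 0.1563
[CO3²⁻] = α₂ × DIC = 0.1563 × 2.40 = 0.3752 mmol/kg
Ksp = 10^(−6.23) = 5.888×10^-7
Ω = [Ca²⁺][CO3²⁻]/Ksp = (10.4×10^-3)(3.752×10^-4) / 5.888×10^-7 = 6.63

Ω = 6.63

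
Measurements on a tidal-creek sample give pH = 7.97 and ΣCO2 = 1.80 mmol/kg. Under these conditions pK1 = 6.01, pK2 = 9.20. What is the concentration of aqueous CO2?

[CO2*] = 18.4 μmol/kg

α₀ = 1 / (1 + K1/[H⁺] + K1K2/[H⁺]²) = 1 / (1 + 10^+1.96 + 10^+0.73)
   = 1 / (1 + 91.201 + 5.3703) = 1/97.571 = 0.01025
[CO2*] = α₀ × DIC = 0.01025 × 1.80 = 0.0184 mmol/kg = 18.4 μmol/kg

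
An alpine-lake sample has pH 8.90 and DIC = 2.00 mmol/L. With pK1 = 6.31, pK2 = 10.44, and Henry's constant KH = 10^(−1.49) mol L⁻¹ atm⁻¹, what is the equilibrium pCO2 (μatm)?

pCO2 = 154 μatm

α₀ = 1 / (1 + K1/[H⁺] + K1K2/[H⁺]²) = 1 / (1 + 10^+2.59 + 10^+1.05)
   = 1 / (1 + 389.05 + 11.220) = 1/401.27 = 0.002492
[CO2*] = α₀ × DIC = 0.002492 × 2.00 = 0.004984 mmol/L = 4.984 μmol/L
pCO2 = [CO2*]/KH = 4.984×10^-6 / 3.236×10^-2 = 154 μatm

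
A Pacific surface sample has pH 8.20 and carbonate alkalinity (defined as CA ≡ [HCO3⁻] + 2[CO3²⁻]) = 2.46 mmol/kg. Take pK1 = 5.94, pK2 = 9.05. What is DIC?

CA = [HCO3⁻] + 2[CO3²⁻] = (α₁ + 2α₂)·DIC
At pH 8.20: [H⁺]/K1 = 10^-2.26 = 0.0054954, K2/[H⁺] = 10^-0.85 = 0.14125
α₁ = 1/(1 + 0.0054954 + 0.14125) = 1/1.1467 = 0.8720; α₂ = α₁·K2/[H⁺] = 0.1232
α₁ + 2α₂ = 1.1184
DIC = CA / (α₁ + 2α₂) = 2.46 / 1.1184 = 2.20 mmol/kg

DIC = 2.20 mmol/kg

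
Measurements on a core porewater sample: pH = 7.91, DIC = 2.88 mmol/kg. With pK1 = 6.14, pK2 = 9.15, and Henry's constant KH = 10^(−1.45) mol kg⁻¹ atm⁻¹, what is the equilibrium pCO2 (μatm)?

pCO2 = 1280 μatm

α₀ = 1 / (1 + K1/[H⁺] + K1K2/[H⁺]²) = 1 / (1 + 10^+1.77 + 10^+0.53)
   = 1 / (1 + 58.884 + 3.3884) = 1/63.273 = 0.01580
[CO2*] = α₀ × DIC = 0.01580 × 2.88 = 0.04552 mmol/kg
pCO2 = [CO2*]/KH = 4.552×10^-5 / 3.548×10^-2 = 1280 μatm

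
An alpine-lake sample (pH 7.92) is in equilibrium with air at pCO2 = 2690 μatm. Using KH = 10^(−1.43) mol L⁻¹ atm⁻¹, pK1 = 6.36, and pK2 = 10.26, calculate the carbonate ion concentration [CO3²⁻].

[CO3²⁻] = 16.6 μmol/L

[CO2*] = KH · pCO2 = 10^(−1.43) × 2690×10^-6 = 9.994×10^-5 mol/L
α₀ = 1/(1 + K1/[H⁺] + K1K2/[H⁺]²) = 1/(1 + 10^+1.56 + 10^-0.78) = 0.02669
DIC = [CO2*]/α₀ = 9.994×10^-5 / 0.02669 = 3.745 mmol/L
[CO3²⁻] = α₂·DIC; α₂ = 0.004429, so [CO3²⁻] = 0.004429 × 3.745 = 0.0166 mmol/L = 16.6 μmol/L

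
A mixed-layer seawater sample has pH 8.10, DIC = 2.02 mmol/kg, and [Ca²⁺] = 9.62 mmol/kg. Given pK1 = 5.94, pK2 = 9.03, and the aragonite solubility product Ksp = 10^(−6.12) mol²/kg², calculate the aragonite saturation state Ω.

α₂ = 1 / (1 + [H⁺]/K2 + [H⁺]²/(K1K2)) = 1 / (1 + 10^+0.93 + 10^-1.23)
   = 1 / (1 + 8.5114 + 0.058884) = 1/9.5703 = 0.1045
[CO3²⁻] = α₂ × DIC = 0.1045 × 2.02 = 0.2111 mmol/kg
Ksp = 10^(−6.12) = 7.586×10^-7
Ω = [Ca²⁺][CO3²⁻]/Ksp = (9.62×10^-3)(2.111×10^-4) / 7.586×10^-7 = 2.68

Ω = 2.68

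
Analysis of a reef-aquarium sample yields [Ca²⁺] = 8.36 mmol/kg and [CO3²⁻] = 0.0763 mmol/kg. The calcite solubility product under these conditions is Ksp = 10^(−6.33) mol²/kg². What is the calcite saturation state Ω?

Ksp = 10^(−6.33) = 4.677×10^-7
Ω = [Ca²⁺][CO3²⁻]/Ksp = (8.36×10^-3)(0.0763×10^-3) / 4.677×10^-7 = 1.36

Ω = 1.36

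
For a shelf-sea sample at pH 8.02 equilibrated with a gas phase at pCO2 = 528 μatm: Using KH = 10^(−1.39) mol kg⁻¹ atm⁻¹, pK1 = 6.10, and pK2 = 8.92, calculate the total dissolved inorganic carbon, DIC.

[CO2*] = KH · pCO2 = 10^(−1.39) × 528×10^-6 = 2.151×10^-5 mol/kg
α₀ = 1/(1 + K1/[H⁺] + K1K2/[H⁺]²) = 1/(1 + 10^+1.92 + 10^+1.02) = 0.01057
DIC = [CO2*]/α₀ = 2.151×10^-5 / 0.01057 = 2.04 mmol/kg

DIC = 2.04 mmol/kg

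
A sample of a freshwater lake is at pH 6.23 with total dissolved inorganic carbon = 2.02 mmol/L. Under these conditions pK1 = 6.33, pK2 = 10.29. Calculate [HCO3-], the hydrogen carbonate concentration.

[HCO3⁻] = 0.894 mmol/L

α₁ = 1 / (1 + [H⁺]/K1 + K2/[H⁺]) = 1 / (1 + 10^+0.10 + 10^-4.06)
   = 1 / (1 + 1.2589 + 8.7096×10^-5) = 1/2.2590 = 0.4427
[HCO3⁻] = α₁ × DIC = 0.4427 × 2.02 = 0.894 mmol/L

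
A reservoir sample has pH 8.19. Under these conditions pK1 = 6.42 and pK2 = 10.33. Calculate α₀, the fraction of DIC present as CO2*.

α₀ = 0.0166

α₀ = 1 / (1 + K1/[H⁺] + K1K2/[H⁺]²) = 1 / (1 + 10^+1.77 + 10^-0.37)
   = 1 / (1 + 58.884 + 0.42658) = 1/60.311 = 0.01658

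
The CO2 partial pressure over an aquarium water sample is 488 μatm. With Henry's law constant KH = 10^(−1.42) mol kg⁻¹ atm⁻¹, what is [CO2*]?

[CO2*] = 18.6 μmol/kg

KH = 10^(−1.42) = 3.802×10^-2 mol kg⁻¹ atm⁻¹
[CO2*] = KH · pCO2 = 3.802×10^-2 × 488×10^-6 atm = 1.86×10^-5 mol/kg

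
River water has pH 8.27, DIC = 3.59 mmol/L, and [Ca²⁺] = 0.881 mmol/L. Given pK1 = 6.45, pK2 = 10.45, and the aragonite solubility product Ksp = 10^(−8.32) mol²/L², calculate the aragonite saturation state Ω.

α₂ = 1 / (1 + [H⁺]/K2 + [H⁺]²/(K1K2)) = 1 / (1 + 10^+2.18 + 10^+0.36)
   = 1 / (1 + 151.36 + 2.2909) = 1/154.65 = 0.006466
[CO3²⁻] = α₂ × DIC = 0.006466 × 3.59 = 0.02321 mmol/L
Ksp = 10^(−8.32) = 4.786×10^-9
Ω = [Ca²⁺][CO3²⁻]/Ksp = (0.881×10^-3)(2.321×10^-5) / 4.786×10^-9 = 4.27

Ω = 4.27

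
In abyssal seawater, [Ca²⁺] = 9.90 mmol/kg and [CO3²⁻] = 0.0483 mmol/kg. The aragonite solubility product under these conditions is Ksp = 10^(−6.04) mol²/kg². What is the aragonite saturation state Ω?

Ksp = 10^(−6.04) = 9.120×10^-7
Ω = [Ca²⁺][CO3²⁻]/Ksp = (9.90×10^-3)(0.0483×10^-3) / 9.120×10^-7 = 0.524

Ω = 0.524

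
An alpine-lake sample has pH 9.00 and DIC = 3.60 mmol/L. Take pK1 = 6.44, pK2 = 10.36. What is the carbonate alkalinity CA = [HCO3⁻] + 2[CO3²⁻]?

CA = 3.74 mmol/L

CA = [HCO3⁻] + 2[CO3²⁻] = (α₁ + 2α₂)·DIC
At pH 9.00: [H⁺]/K1 = 10^-2.56 = 0.0027542, K2/[H⁺] = 10^-1.36 = 0.043652
α₁ = 1/(1 + 0.0027542 + 0.043652) = 1/1.0464 = 0.9557; α₂ = α₁·K2/[H⁺] = 0.04172
α₁ + 2α₂ = 1.0391
CA = 1.0391 × 3.60 = 3.74 mmol/L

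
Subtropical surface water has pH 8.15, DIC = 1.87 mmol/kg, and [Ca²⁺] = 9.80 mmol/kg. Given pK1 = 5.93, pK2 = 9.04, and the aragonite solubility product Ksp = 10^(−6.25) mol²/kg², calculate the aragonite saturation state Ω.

α₂ = 1 / (1 + [H⁺]/K2 + [H⁺]²/(K1K2)) = 1 / (1 + 10^+0.89 + 10^-1.33)
   = 1 / (1 + 7.7625 + 0.046774) = 1/8.8092 = 0.1135
[CO3²⁻] = α₂ × DIC = 0.1135 × 1.87 = 0.2123 mmol/kg
Ksp = 10^(−6.25) = 5.623×10^-7
Ω = [Ca²⁺][CO3²⁻]/Ksp = (9.80×10^-3)(2.123×10^-4) / 5.623×10^-7 = 3.70

Ω = 3.70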